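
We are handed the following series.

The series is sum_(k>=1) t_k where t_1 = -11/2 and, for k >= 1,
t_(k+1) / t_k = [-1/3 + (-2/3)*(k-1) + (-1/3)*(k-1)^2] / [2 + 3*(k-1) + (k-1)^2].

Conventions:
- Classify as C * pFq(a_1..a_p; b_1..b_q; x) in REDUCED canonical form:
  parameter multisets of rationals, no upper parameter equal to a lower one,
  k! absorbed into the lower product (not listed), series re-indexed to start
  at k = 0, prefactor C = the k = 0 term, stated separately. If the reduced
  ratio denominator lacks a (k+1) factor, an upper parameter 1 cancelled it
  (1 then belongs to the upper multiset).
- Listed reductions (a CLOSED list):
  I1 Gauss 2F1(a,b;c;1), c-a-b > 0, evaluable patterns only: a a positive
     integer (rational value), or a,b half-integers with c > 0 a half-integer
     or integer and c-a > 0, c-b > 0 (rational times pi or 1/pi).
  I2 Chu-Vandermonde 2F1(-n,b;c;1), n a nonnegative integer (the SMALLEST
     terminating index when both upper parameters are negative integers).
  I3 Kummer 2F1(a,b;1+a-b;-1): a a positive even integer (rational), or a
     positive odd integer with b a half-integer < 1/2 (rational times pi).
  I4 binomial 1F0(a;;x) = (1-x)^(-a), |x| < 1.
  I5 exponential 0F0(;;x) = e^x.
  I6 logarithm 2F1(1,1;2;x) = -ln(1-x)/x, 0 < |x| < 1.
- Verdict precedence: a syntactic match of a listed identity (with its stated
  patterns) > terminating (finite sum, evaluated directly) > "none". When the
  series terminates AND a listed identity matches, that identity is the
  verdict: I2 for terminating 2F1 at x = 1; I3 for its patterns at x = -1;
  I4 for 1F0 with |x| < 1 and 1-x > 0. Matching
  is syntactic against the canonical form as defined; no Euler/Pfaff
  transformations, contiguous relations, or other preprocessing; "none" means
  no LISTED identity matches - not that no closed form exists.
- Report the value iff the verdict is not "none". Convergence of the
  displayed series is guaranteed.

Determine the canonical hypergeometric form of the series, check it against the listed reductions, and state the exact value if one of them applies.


This is -11/2 * 2F1(1, 1; 2; -1/3) in reduced canonical form. Verdict: the logarithmic series (I6) applies (the logarithm: parameters (1,1;2), x = -1/3). Its exact value is (-33/2) * ln(4/3).

Key step: with t_0 = -11/2, factor the ratio over Q (C = -11/2, x = -1/3): negated roots = parameters.
Consecutive-term ratio: r(k) = (-1/3) * (k+1) (k+1) / [(k+2) (k+1)] ; factor over Q: parameters, x = (-1/3), and C = -11/2.


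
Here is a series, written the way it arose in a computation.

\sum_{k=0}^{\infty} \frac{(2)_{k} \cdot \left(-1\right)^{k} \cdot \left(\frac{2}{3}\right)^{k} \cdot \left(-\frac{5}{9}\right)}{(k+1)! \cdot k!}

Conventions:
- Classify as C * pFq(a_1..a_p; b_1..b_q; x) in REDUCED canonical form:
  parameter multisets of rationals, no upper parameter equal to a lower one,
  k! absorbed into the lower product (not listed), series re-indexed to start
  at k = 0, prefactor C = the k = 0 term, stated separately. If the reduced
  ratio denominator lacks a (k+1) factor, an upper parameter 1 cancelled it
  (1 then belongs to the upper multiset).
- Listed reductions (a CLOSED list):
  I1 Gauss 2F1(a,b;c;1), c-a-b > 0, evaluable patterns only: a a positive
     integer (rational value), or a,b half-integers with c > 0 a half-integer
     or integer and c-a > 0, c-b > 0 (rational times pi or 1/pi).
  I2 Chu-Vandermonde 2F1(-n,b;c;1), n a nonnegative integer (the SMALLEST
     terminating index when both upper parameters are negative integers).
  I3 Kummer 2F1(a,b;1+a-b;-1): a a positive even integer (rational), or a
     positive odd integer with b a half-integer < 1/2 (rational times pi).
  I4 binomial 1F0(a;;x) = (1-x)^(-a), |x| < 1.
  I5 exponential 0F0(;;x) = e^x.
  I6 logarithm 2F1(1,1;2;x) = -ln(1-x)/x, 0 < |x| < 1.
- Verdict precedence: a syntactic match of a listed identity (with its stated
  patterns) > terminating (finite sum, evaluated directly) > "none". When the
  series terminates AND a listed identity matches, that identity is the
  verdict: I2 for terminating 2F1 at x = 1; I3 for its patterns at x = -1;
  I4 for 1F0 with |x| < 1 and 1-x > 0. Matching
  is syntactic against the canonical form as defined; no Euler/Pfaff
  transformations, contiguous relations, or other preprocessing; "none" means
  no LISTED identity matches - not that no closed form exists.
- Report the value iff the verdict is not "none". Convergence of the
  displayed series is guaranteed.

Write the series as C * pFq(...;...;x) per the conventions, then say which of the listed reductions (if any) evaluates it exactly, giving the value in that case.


At argument -\frac{2}{3}: a 0F0 with upper {-}, lower {-}, scaled by C = -\frac{5}{9}. Verdict: exponential (I5) fires (the 0F0 exponential series at x = -\frac{2}{3}). Sum: \left(-\frac{5}{9}\right) \cdot e^{-\frac{2}{3}}.

Structural cue: t_0 = -\frac{5}{9} here, and the parameter 2 appears in both the upper and lower lists and cancels.
Step ratio: r(k) = -\frac{2}{3} * 1 / [(k+1)] - rational; roots negated = parameters, x = -\frac{2}{3}, C = -\frac{5}{9}.


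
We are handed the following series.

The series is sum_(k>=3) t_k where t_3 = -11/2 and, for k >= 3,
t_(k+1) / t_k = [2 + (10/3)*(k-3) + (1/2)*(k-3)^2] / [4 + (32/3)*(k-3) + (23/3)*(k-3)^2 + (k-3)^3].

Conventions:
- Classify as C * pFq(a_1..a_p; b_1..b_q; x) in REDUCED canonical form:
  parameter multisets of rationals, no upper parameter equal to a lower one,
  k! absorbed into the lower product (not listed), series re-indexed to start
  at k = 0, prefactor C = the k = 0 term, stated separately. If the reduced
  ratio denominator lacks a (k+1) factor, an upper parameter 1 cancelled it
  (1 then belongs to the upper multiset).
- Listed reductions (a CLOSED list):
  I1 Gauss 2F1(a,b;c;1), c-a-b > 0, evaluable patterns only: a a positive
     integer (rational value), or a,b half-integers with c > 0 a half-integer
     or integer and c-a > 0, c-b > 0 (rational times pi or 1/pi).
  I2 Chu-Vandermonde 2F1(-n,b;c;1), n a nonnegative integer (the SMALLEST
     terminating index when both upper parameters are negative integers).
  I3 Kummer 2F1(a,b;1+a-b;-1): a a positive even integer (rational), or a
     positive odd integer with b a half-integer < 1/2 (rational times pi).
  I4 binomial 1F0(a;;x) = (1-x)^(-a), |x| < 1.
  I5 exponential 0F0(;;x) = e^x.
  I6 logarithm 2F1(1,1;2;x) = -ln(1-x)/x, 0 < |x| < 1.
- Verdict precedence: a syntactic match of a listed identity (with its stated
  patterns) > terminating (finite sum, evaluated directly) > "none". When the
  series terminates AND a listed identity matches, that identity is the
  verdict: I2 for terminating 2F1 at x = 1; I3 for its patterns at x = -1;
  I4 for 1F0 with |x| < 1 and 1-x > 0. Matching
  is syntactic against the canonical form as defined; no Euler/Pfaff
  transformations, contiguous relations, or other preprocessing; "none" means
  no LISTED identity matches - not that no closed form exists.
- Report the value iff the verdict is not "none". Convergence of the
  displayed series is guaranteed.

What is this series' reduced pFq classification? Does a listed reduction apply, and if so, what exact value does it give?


Prefactor -11/2, argument 1/2: 0F0 with upper {-} over lower {-}. Verdict: the exponential series (I5) fires (the 0F0 exponential series at x = 1/2). Hence: (-11/2) * e^(1/2).

Key step: x = (1/2) and the parameter 6 appears in both the upper and lower lists and cancels (alongside the other common factor).
Adjacent-term ratio: r(k) = (1/2) * 1 / [(k+1)] - rational in k, leading ratio (1/2); with t_0 = -11/2, classification follows.


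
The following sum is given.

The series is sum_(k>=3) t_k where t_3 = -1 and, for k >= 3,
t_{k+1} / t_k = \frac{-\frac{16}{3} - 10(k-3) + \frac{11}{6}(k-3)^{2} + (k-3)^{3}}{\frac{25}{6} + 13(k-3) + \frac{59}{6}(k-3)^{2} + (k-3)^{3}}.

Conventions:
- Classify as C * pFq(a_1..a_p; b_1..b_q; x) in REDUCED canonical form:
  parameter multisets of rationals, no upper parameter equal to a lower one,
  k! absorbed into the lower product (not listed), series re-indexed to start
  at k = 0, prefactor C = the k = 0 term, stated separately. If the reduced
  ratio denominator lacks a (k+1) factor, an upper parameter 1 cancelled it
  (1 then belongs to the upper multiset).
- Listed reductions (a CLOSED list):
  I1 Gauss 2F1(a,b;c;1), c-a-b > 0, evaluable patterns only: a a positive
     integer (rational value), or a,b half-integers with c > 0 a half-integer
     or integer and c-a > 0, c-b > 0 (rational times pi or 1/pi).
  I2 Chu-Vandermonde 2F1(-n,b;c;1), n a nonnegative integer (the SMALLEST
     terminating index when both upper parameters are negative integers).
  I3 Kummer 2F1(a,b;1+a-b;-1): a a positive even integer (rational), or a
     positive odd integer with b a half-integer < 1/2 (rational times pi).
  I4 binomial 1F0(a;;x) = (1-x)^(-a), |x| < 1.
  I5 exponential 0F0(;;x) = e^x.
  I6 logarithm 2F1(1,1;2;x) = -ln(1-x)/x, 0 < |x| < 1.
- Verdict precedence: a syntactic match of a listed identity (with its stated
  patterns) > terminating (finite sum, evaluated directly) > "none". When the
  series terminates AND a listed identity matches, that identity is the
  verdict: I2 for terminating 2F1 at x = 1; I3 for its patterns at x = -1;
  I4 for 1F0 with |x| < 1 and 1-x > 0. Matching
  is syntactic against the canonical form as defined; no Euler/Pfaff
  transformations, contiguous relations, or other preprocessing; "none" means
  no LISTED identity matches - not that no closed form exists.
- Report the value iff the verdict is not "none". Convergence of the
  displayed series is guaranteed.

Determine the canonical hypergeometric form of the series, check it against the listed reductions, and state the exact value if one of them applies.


With C = -1: the canonical form is 2F1(-\frac{8}{3}, 4; \frac{25}{3}; 1). Verdict: the Gauss summation I1 fires (x = 1: the Gamma ratio telescopes since c-a-b = 7 > 0 and a = 4 in Z>0). Exact value: -\frac{5434}{25515}.

Key step: with t_0 = -1, cancel k + 1/2 from the displayed ratio first; then prefactor -1.
Adjacent-term ratio: r(k) = 1 * (k-\frac{8}{3}) (k+4) / [(k+\frac{25}{3}) (k+1)] - poly over poly, x = 1 from leading terms; C = -1 at k = 0.


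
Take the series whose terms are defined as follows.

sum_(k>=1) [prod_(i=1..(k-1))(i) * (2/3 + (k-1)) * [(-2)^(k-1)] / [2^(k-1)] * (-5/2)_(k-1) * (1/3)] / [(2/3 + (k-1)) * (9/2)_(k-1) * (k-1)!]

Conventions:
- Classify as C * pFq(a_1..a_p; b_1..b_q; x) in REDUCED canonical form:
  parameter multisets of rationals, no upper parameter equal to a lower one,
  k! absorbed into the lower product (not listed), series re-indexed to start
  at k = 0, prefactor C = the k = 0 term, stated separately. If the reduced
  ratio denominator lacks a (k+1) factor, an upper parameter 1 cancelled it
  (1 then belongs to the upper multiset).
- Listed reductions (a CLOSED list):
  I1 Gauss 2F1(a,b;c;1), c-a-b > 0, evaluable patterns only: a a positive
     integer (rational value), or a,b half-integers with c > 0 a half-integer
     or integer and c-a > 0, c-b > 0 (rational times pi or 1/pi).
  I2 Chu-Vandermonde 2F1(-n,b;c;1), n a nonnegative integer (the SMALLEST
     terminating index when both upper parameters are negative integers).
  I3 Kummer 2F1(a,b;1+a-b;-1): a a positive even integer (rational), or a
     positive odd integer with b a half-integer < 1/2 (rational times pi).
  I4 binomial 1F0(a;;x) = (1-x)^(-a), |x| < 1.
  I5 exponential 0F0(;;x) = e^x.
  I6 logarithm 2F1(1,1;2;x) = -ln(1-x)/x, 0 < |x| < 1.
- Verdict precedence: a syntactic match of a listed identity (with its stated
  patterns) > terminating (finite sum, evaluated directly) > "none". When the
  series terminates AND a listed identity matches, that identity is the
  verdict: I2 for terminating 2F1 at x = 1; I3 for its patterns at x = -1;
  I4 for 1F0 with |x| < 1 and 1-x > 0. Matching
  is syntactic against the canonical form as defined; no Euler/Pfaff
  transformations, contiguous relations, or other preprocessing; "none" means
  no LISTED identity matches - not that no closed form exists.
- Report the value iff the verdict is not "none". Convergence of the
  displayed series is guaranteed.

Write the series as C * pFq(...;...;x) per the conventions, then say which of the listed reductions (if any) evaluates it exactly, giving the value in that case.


Key observation: t_0 = 1/3 here, and the running product (C = 1/3, x = -1) telescopes to a rising factorial.
Adjacent-term ratio: r(k) = (-1) * (k-5/2) (k+1) / [(k+9/2) (k+1)] - rational in k, leading ratio (-1); with t_0 = 1/3, classification follows.

Prefactor 1/3, argument -1: 2F1 with upper {-5/2, 1} over lower {9/2}. Verdict: Kummer's theorem (I3) fires (x = -1; c = 9/2 equals 1+a-b for upper {-5/2, 1}: listed pattern). Its exact value is (35/192) * pi.


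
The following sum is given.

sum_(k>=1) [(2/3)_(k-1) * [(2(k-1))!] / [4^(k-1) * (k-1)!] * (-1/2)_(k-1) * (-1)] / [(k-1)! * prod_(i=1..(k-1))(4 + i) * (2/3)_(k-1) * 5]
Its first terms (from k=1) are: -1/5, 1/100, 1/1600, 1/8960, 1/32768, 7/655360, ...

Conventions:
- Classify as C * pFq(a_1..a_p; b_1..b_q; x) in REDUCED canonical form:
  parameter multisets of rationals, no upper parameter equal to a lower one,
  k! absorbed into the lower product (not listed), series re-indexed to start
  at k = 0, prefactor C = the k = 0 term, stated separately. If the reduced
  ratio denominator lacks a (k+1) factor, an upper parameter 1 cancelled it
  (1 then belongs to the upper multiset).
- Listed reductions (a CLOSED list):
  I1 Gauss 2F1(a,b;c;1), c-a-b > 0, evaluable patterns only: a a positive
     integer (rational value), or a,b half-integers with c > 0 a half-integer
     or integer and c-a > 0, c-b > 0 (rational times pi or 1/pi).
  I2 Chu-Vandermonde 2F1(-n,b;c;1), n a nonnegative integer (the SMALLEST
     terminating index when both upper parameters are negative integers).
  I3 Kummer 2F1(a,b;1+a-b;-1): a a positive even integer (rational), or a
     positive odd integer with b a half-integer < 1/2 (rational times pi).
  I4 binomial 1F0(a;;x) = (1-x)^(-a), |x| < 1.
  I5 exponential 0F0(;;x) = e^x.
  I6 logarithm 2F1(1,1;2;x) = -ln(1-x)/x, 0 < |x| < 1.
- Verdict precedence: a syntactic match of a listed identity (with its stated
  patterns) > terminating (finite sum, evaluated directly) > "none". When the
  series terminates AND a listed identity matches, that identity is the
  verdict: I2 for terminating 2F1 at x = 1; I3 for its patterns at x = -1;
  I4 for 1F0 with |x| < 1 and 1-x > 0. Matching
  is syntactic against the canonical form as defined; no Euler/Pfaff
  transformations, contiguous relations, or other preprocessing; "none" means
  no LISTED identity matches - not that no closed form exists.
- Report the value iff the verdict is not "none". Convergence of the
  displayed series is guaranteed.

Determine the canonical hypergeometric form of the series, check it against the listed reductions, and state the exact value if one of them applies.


Key observation: t_0 = -1/5 here, and the parameter 2/3 appears in both the upper and lower lists and cancels.
Step ratio: r(k) = 1 * (k-1/2) (k+1/2) / [(k+5) (k+1)] - rational in k. x = 1; t_0 = -1/5; negate the roots.

At argument 1: a 2F1 with upper {-1/2, 1/2}, lower {5}, scaled by C = -1/5. Verdict: the half-integer Gauss pattern (I1) applies (x = 1; upper {-1/2, 1/2} half-integers, c = 5 in the evaluable pattern). Sum: (-32768/55125) / pi.


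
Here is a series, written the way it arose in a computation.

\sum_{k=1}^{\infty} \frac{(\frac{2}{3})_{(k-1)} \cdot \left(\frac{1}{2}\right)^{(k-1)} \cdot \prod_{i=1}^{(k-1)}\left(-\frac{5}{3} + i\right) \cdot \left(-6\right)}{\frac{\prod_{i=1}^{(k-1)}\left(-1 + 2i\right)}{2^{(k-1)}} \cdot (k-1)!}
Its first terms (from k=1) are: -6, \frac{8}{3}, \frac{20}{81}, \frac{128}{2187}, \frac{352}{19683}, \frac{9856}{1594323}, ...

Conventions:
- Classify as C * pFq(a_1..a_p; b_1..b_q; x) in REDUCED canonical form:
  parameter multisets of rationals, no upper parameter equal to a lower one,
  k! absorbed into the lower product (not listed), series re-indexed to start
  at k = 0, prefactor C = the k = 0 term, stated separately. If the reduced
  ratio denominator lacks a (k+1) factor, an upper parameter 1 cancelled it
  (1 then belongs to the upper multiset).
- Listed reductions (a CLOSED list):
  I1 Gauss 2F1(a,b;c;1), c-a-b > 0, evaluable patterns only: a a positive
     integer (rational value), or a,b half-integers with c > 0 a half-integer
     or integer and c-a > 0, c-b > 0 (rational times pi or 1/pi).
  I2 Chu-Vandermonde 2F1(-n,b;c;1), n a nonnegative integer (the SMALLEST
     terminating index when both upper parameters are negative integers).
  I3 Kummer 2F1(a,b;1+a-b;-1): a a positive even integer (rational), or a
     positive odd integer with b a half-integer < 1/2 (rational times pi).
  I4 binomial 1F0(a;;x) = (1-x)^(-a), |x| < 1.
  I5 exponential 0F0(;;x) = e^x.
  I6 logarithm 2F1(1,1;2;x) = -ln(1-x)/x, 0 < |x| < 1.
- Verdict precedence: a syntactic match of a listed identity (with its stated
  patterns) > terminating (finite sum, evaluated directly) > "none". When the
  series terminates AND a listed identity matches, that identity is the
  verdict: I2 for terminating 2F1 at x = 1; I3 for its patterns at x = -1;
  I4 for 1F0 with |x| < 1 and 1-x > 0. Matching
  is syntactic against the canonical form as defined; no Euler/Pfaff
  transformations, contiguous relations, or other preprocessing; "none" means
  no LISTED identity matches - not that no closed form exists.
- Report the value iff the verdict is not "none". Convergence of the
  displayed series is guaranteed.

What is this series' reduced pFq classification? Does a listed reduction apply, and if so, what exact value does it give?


At argument \frac{1}{2}: a 2F1 with upper {-\frac{2}{3}, \frac{2}{3}}, lower {\frac{1}{2}}, scaled by C = -6. Verdict: none (x = \frac{1}{2}): each listed identity misses the multisets {-\frac{2}{3}, \frac{2}{3}} ; {\frac{1}{2}}.

Key observation: with t_0 = -6, the running product (C = -6, x = 1/2) telescopes to a rising factorial.
Term ratio: r(k) = \frac{1}{2} * (k-\frac{2}{3}) (k+\frac{2}{3}) / [(k+\frac{1}{2}) (k+1)] ; factor over Q: parameters, x = \frac{1}{2}, and C = -6.


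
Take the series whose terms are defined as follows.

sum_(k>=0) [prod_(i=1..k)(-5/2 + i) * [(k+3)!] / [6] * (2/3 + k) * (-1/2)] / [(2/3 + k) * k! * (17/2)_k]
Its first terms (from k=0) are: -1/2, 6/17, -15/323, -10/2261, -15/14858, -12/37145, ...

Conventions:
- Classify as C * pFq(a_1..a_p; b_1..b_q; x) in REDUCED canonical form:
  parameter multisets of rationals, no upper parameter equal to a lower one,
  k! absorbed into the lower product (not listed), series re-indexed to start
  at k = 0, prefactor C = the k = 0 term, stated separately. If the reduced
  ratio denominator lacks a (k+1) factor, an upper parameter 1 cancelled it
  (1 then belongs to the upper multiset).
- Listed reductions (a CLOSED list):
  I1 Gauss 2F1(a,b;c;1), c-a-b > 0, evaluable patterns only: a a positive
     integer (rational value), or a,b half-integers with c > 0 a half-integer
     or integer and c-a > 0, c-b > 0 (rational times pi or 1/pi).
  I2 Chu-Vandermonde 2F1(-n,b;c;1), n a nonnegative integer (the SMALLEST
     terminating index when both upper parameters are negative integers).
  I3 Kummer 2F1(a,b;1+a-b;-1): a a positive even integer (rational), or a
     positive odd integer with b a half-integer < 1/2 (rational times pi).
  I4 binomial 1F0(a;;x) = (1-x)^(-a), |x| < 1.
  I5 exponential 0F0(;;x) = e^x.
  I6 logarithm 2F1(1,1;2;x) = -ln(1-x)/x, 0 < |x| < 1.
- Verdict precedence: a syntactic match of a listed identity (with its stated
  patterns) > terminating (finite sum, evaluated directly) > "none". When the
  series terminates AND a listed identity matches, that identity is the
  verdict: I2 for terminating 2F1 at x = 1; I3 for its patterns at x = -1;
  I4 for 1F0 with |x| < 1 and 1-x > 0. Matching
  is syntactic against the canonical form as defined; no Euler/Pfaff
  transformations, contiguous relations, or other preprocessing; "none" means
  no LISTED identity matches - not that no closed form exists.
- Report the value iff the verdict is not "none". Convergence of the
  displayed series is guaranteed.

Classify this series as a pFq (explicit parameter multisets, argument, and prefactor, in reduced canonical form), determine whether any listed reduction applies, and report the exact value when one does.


The series (x = 1) is 2F1: upper {-3/2, 4}, lower {17/2}, prefactor -1/2. Verdict at x = 1: the Gauss summation I1 matches (x = 1: the Gamma ratio telescopes since c-a-b = 6 > 0 and a = 4 in Z>0). Value: -715/3584.

Structural cue: from the first term -1/2: the factorial ratio (prefactor -1/2) (k+a-1)!/(a-1)! is a rising factorial (a)_k.
Adjacent-term ratio: r(k) = 1 * (k-3/2) (k+4) / [(k+17/2) (k+1)] - rational; roots negated = parameters, x = 1, C = -1/2.


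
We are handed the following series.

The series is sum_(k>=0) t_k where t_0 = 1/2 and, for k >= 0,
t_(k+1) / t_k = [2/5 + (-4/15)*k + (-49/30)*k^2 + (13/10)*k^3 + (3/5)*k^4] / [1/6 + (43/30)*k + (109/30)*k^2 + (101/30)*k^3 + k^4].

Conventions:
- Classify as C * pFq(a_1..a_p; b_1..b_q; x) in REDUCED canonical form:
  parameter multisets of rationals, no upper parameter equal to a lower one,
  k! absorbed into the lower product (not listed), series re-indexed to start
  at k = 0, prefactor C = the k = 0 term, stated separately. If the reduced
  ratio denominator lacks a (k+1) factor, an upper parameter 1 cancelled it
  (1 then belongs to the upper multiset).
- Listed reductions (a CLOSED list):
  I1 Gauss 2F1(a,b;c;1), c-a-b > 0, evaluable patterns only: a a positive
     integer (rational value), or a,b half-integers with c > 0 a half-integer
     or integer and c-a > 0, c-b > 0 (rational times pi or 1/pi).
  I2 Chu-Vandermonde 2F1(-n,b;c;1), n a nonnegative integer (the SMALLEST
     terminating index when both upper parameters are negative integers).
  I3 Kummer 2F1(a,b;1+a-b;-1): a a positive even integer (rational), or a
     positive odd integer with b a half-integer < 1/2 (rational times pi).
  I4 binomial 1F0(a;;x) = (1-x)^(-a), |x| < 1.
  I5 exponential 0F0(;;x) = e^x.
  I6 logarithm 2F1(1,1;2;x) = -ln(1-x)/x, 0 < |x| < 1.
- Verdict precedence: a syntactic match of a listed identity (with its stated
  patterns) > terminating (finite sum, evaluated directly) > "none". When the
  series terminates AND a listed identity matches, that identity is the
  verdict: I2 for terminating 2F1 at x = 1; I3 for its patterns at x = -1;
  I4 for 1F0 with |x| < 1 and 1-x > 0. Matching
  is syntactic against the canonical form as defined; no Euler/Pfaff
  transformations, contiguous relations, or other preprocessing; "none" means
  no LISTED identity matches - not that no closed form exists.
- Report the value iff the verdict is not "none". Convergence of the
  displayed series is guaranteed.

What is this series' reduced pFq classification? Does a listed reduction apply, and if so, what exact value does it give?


Structural cue: t_0 = 1/2 here, and the expanded ratio factors over Q; C = 1/2, x = 3/5, roots give parameters.
Term ratio: r(k) = (3/5) * (k-2/3) (k-2/3) (k+3) / [(k+1/5) (k+5/3) (k+1)] - rational in k, leading ratio (3/5); with t_0 = 1/2, classification follows.

At argument 3/5: a 3F2 with upper {-2/3, -2/3, 3}, lower {1/5, 5/3}, scaled by C = 1/2. Verdict: none (x = 3/5): each listed identity misses the multisets {-2/3, -2/3, 3} ; {1/5, 5/3}.


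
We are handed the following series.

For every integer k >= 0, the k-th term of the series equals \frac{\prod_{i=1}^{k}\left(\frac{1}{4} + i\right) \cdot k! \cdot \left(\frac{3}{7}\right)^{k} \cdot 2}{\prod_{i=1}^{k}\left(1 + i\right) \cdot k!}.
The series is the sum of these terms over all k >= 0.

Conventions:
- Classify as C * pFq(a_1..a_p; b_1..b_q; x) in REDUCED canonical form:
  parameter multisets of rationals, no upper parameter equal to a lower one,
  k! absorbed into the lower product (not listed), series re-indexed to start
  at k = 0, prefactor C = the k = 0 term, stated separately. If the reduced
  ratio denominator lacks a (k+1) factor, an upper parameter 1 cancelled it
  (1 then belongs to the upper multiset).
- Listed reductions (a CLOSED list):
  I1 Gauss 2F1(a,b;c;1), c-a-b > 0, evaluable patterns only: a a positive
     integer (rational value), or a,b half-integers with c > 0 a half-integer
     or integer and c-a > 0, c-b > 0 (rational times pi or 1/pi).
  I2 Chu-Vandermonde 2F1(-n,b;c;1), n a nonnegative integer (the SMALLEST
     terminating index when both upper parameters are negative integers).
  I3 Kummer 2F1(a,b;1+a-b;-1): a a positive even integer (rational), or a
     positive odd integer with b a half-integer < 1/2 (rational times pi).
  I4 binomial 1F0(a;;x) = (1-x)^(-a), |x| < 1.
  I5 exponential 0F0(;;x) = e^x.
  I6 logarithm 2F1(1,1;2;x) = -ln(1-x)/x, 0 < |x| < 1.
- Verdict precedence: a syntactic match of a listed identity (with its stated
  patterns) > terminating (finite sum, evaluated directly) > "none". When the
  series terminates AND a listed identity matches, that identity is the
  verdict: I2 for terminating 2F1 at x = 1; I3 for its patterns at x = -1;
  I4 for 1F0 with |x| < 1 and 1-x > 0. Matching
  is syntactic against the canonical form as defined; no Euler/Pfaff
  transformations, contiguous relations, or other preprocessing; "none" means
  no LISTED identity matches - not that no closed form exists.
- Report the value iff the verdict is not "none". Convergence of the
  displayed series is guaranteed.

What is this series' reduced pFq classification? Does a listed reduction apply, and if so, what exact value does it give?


x = \frac{3}{7} here; the reduced form reads 2F1, upper {1, \frac{5}{4}}, lower {2}, C = 2. Verdict: no listed reduction: x = \frac{3}{7} and upper {1, \frac{5}{4}} fail every I1-I6 pattern.

Key step: x = \frac{3}{7} and the lower running product (C = 2, x = 3/7) is a rising factorial.
Adjacent-term ratio: r(k) = \frac{3}{7} * (k+1) (k+\frac{5}{4}) / [(k+2) (k+1)] - poly over poly, x = \frac{3}{7} from leading terms; C = 2 at k = 0.


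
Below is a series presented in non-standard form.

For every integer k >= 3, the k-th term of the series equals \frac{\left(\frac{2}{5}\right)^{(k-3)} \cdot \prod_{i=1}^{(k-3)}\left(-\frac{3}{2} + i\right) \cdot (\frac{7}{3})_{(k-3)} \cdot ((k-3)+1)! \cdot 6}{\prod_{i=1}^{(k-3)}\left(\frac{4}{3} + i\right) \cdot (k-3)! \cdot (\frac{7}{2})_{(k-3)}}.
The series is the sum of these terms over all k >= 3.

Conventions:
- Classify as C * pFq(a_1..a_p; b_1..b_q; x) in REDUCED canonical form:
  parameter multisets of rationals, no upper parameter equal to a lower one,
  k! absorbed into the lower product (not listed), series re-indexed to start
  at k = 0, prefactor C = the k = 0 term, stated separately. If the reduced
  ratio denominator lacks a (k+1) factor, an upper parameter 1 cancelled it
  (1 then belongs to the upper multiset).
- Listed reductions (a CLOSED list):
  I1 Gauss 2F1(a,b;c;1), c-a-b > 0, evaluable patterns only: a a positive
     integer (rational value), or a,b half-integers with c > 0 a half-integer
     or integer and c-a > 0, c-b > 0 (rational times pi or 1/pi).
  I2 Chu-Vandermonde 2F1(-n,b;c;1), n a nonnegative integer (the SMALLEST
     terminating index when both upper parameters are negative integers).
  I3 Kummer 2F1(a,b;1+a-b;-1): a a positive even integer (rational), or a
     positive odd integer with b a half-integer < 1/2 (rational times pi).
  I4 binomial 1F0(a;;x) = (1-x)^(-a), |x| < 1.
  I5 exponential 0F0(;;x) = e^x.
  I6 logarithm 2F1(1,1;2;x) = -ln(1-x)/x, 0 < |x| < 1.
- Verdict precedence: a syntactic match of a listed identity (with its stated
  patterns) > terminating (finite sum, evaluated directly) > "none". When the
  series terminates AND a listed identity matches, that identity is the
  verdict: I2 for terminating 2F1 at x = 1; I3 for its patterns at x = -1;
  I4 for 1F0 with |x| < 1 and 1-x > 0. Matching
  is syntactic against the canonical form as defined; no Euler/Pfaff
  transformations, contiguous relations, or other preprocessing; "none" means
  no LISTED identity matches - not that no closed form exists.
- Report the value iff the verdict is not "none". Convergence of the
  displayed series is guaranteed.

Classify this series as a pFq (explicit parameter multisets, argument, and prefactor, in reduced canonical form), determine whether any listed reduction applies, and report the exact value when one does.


The tell: from the first term 6: the lower running product (C = 6) is a rising factorial.
Step ratio: r(k) = \frac{2}{5} * (k-\frac{1}{2}) (k+2) / [(k+\frac{7}{2}) (k+1)] - rational in k, leading ratio \frac{2}{5}; with t_0 = 6, classification follows.

With C = 6: the canonical form is 2F1(-\frac{1}{2}, 2; \frac{7}{2}; \frac{2}{5}). Verdict: none. No listed pattern accepts 2F1(-\frac{1}{2}, 2; \frac{7}{2}; \frac{2}{5}).


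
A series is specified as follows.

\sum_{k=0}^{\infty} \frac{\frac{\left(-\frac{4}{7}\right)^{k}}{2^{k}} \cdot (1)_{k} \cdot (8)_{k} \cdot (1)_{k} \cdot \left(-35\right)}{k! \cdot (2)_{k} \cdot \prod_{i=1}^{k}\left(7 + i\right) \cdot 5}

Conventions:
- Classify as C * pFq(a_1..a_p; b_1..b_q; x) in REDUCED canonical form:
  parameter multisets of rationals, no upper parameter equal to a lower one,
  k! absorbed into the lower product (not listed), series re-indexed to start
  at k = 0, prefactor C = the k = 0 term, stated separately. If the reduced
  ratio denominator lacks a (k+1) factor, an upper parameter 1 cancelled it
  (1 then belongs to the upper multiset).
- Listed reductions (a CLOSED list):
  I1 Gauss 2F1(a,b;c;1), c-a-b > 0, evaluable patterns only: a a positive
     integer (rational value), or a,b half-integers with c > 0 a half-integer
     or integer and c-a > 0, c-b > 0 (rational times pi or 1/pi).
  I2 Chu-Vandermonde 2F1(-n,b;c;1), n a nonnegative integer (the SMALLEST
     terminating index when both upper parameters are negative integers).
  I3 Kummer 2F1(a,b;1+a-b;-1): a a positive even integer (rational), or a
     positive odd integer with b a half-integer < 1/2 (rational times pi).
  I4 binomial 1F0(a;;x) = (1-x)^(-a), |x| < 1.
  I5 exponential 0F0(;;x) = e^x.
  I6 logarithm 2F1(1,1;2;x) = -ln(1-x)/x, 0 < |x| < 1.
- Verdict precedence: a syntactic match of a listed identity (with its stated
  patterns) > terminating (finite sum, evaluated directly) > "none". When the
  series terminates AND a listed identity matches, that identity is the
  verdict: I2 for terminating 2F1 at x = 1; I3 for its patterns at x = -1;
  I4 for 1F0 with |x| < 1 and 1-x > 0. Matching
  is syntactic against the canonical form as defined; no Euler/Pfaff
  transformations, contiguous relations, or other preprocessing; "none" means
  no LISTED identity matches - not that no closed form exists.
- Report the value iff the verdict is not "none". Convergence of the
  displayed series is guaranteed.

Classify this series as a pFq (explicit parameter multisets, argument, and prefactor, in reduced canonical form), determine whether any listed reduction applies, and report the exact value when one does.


This is -7 * 2F1(1, 1; 2; -\frac{2}{7}) in reduced canonical form. Verdict: this is the logarithmic series (I6) (the logarithm: parameters (1,1;2), x = -\frac{2}{7}). Hence: \left(-\frac{49}{2}\right) \cdot \ln\left(\frac{9}{7}\right).

Key step: x = -\frac{2}{7} and the parameter 8 appears in both the upper and lower lists and cancels.
Adjacent-term ratio: r(k) = -\frac{2}{7} * (k+1) (k+1) / [(k+2) (k+1)] - poly over poly, x = -\frac{2}{7} from leading terms; C = -7 at k = 0.


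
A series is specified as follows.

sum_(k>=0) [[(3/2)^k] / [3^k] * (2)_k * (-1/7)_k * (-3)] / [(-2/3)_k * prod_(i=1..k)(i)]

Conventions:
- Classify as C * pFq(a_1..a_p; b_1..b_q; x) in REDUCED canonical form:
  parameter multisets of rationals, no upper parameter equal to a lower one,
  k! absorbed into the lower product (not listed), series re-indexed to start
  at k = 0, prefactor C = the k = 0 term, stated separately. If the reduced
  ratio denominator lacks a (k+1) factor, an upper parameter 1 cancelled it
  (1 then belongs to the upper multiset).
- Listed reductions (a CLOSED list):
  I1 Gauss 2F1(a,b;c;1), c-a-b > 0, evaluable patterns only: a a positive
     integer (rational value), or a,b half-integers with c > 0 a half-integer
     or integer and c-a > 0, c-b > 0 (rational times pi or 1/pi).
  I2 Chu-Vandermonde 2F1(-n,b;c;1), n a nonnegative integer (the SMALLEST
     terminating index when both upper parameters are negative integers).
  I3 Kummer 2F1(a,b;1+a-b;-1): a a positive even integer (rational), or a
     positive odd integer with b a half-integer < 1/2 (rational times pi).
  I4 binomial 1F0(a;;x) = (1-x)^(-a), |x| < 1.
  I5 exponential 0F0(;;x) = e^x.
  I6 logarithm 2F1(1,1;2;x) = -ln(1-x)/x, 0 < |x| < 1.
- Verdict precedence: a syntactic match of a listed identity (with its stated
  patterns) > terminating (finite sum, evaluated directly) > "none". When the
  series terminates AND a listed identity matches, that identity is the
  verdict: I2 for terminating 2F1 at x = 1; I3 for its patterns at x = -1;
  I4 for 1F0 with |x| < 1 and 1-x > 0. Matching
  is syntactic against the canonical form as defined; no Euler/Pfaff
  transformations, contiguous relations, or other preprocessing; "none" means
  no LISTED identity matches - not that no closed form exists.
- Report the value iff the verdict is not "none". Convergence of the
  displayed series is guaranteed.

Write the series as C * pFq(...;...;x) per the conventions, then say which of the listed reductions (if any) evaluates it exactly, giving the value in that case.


Structural cue: from the first term -3: the product of the first k integers (prefactor -3) is k!.
Ratio: r(k) = (1/2) * (k-1/7) (k+2) / [(k-2/3) (k+1)] - rational; roots negated = parameters, x = (1/2), C = -3.

Reduced: x = 1/2, 2F1, upper = {-1/7, 2}, lower = {-2/3}, C = -3. Verdict: none (x = 1/2): each listed identity misses the multisets {-1/7, 2} ; {-2/3}.


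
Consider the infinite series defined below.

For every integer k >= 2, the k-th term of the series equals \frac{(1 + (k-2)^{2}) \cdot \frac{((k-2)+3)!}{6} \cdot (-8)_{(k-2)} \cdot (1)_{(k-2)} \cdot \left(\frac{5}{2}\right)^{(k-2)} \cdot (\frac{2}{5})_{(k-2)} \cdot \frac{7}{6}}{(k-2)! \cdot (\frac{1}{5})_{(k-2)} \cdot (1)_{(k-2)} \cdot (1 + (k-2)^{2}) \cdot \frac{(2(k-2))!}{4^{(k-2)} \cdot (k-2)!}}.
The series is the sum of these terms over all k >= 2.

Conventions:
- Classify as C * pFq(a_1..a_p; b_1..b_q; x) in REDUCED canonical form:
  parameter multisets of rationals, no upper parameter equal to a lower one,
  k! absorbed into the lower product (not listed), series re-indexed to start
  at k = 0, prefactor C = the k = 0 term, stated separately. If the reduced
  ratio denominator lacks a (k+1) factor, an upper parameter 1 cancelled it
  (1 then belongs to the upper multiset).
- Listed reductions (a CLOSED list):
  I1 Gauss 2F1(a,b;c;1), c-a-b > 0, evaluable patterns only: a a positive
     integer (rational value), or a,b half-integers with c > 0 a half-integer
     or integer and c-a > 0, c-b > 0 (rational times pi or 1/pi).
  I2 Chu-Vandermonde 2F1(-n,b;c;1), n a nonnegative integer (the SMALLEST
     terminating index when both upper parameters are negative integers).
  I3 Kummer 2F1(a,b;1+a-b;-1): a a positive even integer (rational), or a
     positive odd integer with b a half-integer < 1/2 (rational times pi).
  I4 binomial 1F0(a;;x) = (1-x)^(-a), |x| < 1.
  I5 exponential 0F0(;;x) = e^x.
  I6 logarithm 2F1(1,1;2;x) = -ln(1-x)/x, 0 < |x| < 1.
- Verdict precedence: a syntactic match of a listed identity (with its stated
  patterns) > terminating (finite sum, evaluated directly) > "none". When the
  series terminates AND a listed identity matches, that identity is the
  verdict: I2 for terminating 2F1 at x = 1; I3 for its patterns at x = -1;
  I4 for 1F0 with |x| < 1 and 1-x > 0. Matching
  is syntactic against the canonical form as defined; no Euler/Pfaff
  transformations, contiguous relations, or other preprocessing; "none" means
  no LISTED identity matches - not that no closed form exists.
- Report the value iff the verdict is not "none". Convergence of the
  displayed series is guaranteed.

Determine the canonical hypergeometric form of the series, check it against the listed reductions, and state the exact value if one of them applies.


Structural cue: with t_0 = \frac{7}{6}, the lower (2k)!/(4^k k!) block (prefactor 7/6) is (1/2)_k.
Step ratio: r(k) = \frac{5}{2} * (k-8) (k+\frac{2}{5}) (k+4) / [(k+\frac{1}{5}) (k+\frac{1}{2}) (k+1)] - rational in k. x = \frac{5}{2}; t_0 = \frac{7}{6}; negate the roots.

With C = \frac{7}{6}: the canonical form is 3F2(-8, \frac{2}{5}, 4; \frac{1}{5}, \frac{1}{2}; \frac{5}{2}). Verdict: terminating - no listed pattern fits, but -8 in the upper list cuts the series at k = 8; direct evaluation. Value: \frac{3098884781461}{9335898}.


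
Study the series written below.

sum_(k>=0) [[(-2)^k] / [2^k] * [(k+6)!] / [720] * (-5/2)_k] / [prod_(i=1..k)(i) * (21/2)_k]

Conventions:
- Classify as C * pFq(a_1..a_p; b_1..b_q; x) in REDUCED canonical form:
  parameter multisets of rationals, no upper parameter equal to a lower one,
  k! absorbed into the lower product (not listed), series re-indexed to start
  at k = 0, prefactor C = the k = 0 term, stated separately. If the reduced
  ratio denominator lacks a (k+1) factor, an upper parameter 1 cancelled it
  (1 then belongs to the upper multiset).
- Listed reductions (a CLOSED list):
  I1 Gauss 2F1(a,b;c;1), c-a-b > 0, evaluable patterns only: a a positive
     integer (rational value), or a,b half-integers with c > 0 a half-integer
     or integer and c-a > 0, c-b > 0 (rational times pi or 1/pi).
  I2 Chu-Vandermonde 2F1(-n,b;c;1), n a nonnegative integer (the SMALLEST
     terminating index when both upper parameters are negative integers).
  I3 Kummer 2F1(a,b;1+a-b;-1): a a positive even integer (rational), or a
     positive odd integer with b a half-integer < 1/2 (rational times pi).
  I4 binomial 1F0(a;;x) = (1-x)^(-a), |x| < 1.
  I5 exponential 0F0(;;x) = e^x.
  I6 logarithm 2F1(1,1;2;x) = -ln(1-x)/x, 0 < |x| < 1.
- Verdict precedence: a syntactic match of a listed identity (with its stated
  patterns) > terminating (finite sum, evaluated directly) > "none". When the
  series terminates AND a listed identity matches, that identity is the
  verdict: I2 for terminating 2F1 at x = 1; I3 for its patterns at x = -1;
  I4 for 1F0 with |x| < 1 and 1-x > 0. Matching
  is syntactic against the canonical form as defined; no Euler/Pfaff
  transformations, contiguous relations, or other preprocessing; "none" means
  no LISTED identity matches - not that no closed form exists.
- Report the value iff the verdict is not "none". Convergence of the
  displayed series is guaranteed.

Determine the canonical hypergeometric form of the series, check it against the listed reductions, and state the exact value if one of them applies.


The tell: t_0 being 1, the two k-th powers (C = 1) combine into one argument.
Ratio: r(k) = (-1) * (k-5/2) (k+7) / [(k+21/2) (k+1)] ; factor over Q: parameters, x = (-1), and C = 1.

Reduced: x = -1, 2F1, upper = {-5/2, 7}, lower = {21/2}, C = 1. Verdict at x = -1: Kummer (I3) matches (x = -1; c = 21/2 equals 1+a-b for upper {-5/2, 7}: listed pattern). Hence: (4849845/4194304) * pi.


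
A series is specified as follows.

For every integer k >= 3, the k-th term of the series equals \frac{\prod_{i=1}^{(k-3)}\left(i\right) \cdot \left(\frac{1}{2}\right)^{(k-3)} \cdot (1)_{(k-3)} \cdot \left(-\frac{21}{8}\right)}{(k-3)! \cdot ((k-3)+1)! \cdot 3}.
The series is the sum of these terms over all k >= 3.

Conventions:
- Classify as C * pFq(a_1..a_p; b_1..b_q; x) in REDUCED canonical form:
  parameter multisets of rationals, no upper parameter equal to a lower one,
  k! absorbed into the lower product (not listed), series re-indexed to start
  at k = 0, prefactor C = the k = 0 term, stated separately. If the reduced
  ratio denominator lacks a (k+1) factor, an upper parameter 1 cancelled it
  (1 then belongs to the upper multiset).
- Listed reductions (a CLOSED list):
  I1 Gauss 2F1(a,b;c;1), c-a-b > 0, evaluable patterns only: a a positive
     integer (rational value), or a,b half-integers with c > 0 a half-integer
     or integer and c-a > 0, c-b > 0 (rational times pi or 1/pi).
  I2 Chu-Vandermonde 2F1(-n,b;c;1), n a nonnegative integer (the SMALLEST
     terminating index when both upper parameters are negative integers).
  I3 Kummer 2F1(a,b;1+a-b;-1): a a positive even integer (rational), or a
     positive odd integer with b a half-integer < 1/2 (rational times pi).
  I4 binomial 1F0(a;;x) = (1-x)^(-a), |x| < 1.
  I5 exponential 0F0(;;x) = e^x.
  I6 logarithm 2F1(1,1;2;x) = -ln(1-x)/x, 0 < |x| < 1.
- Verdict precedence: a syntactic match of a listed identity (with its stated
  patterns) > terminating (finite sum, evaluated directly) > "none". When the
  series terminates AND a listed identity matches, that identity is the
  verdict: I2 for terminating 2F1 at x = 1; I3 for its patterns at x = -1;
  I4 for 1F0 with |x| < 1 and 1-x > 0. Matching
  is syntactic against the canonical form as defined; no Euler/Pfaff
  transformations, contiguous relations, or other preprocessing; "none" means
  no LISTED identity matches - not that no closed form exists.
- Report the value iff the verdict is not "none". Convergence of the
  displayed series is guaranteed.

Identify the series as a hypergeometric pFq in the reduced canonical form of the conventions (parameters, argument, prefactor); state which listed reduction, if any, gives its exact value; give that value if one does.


Classification (C = -\frac{7}{8}): 2F1 with upper {1, 1}, lower {2}, argument x = \frac{1}{2}. Verdict: this is logarithm (I6) (the logarithm: parameters (1,1;2), x = \frac{1}{2}). Value: \frac{7}{4} \cdot \ln\left(\frac{1}{2}\right).

Key observation: t_0 = -\frac{7}{8} here, and the constant factors (C = -7/8, x = 1/2) combine into one prefactor.
Term ratio: r(k) = \frac{1}{2} * (k+1) (k+1) / [(k+2) (k+1)] - rational; roots negated = parameters, x = \frac{1}{2}, C = -\frac{7}{8}.
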